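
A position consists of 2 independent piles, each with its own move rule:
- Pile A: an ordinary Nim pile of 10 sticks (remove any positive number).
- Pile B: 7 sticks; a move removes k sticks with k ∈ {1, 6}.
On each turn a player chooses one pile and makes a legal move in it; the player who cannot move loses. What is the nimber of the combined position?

Pile A is a plain Nim pile of size 10, so its Grundy value is 10.
Grundy values for pile B (subtraction set {1, 6}):
g(0) = mex{} = 0
g(1) = mex{0} = 1
g(2) = mex{1} = 0
g(3) = mex{0} = 1
g(4) = mex{1} = 0
g(5) = mex{0} = 1
g(6) = mex{0,1} = 2
g(7) = mex{1,2} = 0
So g(7) = 0.
By the Sprague-Grundy theorem, the Grundy value of a sum of independent games is the XOR of the component values.
Combined value = 10 XOR 0 = 10.

10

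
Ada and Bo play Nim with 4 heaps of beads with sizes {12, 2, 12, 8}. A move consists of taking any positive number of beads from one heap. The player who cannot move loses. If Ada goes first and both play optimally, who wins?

Ada wins

Nim-sum: 12 ⊕ 2 ⊕ 12 ⊕ 8 = 10.
The nim-sum is 10 ≠ 0, so this is an N-position: the player to move can win; Ada has a winning move.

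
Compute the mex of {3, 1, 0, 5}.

2

The values 0, 1 are all present; 2 is the first non-negative integer missing from the set.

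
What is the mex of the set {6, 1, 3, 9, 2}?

0 is not in the set, so the mex is 0.

0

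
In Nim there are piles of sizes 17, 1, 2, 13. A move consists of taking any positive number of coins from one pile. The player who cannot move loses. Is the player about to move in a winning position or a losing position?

Nim-sum: 17 ^ 1 ^ 2 ^ 13 = 31.
The nim-sum is 31 ≠ 0, so this is an N-position: the player to move can win.

Winning position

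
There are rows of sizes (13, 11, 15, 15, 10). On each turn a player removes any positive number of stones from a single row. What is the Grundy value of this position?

Compute the nim-sum pairwise:
13 XOR 11 = 6
6 XOR 15 = 9
9 XOR 15 = 6
6 XOR 10 = 12

12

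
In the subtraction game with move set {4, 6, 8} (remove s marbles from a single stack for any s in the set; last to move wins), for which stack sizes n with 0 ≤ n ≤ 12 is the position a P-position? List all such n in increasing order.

Compute g(0), g(1), … for moves {4, 6, 8}:
k:     0  1  2  3  4  5  6  7  8  9 10 11 12
g(k):  0  0  0  0  1  1  1  1  2  2  2  2  0
The P-positions (g = 0) in 0..12 are 0, 1, 2, 3, 12.

0, 1, 2, 3, 12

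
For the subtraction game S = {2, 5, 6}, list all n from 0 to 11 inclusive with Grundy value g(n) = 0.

0, 1, 4, 8, 11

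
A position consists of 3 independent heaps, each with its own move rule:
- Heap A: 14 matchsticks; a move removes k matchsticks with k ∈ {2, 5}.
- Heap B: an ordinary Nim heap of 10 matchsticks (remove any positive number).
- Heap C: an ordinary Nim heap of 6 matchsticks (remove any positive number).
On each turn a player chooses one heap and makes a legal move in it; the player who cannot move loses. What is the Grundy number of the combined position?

Build the Grundy sequence for heap A with g(k) = mex{g(k−s) : s ∈ {2, 5}, s ≤ k}:
k:     0  1  2  3  4  5  6  7  8  9 10 11 12 13 14
g(k):  0  0  1  1  0  2  1  0  0  1  1  0  2  1  0
So g(14) = 0.
Heap B is a plain Nim heap of size 10, so its Grundy value is 10.
Heap C is a plain Nim heap of size 6, so its Grundy value is 6.
The value of a disjunctive sum is the nim-sum of the parts.
Combined value = 0 XOR 10 XOR 6 = 12.

12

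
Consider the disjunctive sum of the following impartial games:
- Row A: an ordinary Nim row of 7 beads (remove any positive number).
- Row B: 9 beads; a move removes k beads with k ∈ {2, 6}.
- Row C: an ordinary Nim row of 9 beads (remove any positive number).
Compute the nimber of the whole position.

14

Row A is a plain Nim row of size 7, so its Grundy value is 7.
For row B, compute g(0), g(1), … with moves {2, 6}:
g(0) = mex{} = 0
g(1) = mex{} = 0
g(2) = mex{0} = 1
g(3) = mex{0} = 1
g(4) = mex{1} = 0
g(5) = mex{1} = 0
g(6) = mex{0} = 1
g(7) = mex{0} = 1
g(8) = mex{1} = 0
g(9) = mex{1} = 0
So g(9) = 0.
Row C is a plain Nim row of size 9, so its Grundy value is 9.
By the Sprague-Grundy theorem, the Grundy value of a sum of independent games is the XOR of the component values.
Combined value = 7 XOR 0 XOR 9 = 14.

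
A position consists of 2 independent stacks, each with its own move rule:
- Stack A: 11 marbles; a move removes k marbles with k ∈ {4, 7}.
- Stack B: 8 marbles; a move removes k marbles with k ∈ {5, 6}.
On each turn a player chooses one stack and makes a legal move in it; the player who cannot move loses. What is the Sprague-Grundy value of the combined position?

Grundy values for stack A (subtraction set {4, 7}):
g(0) = mex{} = 0
g(1) = mex{} = 0
g(2) = mex{} = 0
g(3) = mex{} = 0
g(4) = mex{0} = 1
g(5) = mex{0} = 1
g(6) = mex{0} = 1
g(7) = mex{0} = 1
g(8) = mex{0,1} = 2
g(9) = mex{0,1} = 2
g(10) = mex{0,1} = 2
g(11) = mex{1} = 0
So g(11) = 0.
Build the Grundy sequence for stack B with g(k) = mex{g(k−s) : s ∈ {5, 6}, s ≤ k}:
g(0) = mex{} = 0
g(1) = mex{} = 0
g(2) = mex{} = 0
g(3) = mex{} = 0
g(4) = mex{} = 0
g(5) = mex{0} = 1
g(6) = mex{0} = 1
g(7) = mex{0} = 1
g(8) = mex{0} = 1
So g(8) = 1.
The value of a disjunctive sum is the nim-sum of the parts.
Combined value = 0 ⊕ 1 = 1.

1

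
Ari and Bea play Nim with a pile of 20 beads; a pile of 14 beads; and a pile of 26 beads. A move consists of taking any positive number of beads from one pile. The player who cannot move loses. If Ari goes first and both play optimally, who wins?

Bitwise XOR of the heap sizes:
  10100  (20)
  01110  (14)
  11010  (26)
  -----
  00000  (0)
The nim-sum is 0, so this is a P-position: the player to move is in a losing position under optimal play; Ari is about to move from it and so loses — Bea wins.

Bea wins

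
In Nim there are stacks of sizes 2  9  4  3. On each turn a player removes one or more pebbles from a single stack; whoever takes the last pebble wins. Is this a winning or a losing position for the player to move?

Winning position

Compute the nim-sum pairwise:
2 XOR 9 = 11
11 XOR 4 = 15
15 XOR 3 = 12
The nim-sum is 12 ≠ 0, so this is an N-position: the player to move can win.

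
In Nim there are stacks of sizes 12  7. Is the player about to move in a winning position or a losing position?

Winning position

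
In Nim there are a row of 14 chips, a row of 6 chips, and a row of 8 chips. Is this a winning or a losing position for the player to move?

Nim-sum: 14 ⊕ 6 ⊕ 8 = 0.
The nim-sum is 0, so this is a P-position: the player to move is in a losing position under optimal play.

Losing position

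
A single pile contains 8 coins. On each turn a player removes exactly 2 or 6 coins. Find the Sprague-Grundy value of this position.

Grundy values for subtraction set {2, 6}:
k:     0  1  2  3  4  5  6  7  8
g(k):  0  0  1  1  0  0  1  1  0
So g(8) = 0.

0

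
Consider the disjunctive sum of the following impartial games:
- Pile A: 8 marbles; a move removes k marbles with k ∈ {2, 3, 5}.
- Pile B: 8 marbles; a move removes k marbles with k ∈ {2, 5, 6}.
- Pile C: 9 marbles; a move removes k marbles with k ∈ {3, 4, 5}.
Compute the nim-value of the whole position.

For pile A, compute g(0), g(1), … with moves {2, 3, 5}:
g(0) = mex{} = 0
g(1) = mex{} = 0
g(2) = mex{0} = 1
g(3) = mex{0} = 1
g(4) = mex{0,1} = 2
g(5) = mex{0,1} = 2
g(6) = mex{0,1,2} = 3
g(7) = mex{1,2} = 0
g(8) = mex{1,2,3} = 0
So g(8) = 0.
Build the Grundy sequence for pile B with g(k) = mex{g(k−s) : s ∈ {2, 5, 6}, s ≤ k}:
g(0) = mex{} = 0
g(1) = mex{} = 0
g(2) = mex{0} = 1
g(3) = mex{0} = 1
g(4) = mex{1} = 0
g(5) = mex{0,1} = 2
g(6) = mex{0} = 1
g(7) = mex{0,1,2} = 3
g(8) = mex{1} = 0
So g(8) = 0.
Build the Grundy sequence for pile C with g(k) = mex{g(k−s) : s ∈ {3, 4, 5}, s ≤ k}:
k:     0  1  2  3  4  5  6  7  8  9
g(k):  0  0  0  1  1  1  2  2  0  0
So g(9) = 0.
By the Sprague-Grundy theorem, the Grundy value of a sum of independent games is the XOR of the component values.
Combined value = 0 XOR 0 XOR 0 = 0.

0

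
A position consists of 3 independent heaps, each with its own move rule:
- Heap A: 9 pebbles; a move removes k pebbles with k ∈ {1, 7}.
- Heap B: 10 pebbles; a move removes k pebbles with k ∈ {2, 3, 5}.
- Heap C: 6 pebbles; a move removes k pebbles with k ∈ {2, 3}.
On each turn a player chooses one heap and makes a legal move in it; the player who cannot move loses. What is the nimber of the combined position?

0

Grundy values for heap A (subtraction set {1, 7}):
g(0) = mex{} = 0
g(1) = mex{0} = 1
g(2) = mex{1} = 0
g(3) = mex{0} = 1
g(4) = mex{1} = 0
g(5) = mex{0} = 1
g(6) = mex{1} = 0
g(7) = mex{0} = 1
g(8) = mex{1} = 0
g(9) = mex{0} = 1
So g(9) = 1.
Grundy values for heap B (subtraction set {2, 3, 5}):
k:     0  1  2  3  4  5  6  7  8  9 10
g(k):  0  0  1  1  2  2  3  0  0  1  1
So g(10) = 1.
Build the Grundy sequence for heap C with g(k) = mex{g(k−s) : s ∈ {2, 3}, s ≤ k}:
g(0) = mex{} = 0
g(1) = mex{} = 0
g(2) = mex{0} = 1
g(3) = mex{0} = 1
g(4) = mex{0,1} = 2
g(5) = mex{1} = 0
g(6) = mex{1,2} = 0
So g(6) = 0.
The value of a disjunctive sum is the nim-sum of the parts.
Combined value = 1 ⊕ 1 ⊕ 0 = 0.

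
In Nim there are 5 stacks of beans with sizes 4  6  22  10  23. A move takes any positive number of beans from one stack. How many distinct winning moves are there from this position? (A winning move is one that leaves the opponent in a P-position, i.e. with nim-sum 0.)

1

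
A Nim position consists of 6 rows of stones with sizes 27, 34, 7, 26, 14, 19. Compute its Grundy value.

57

In binary:
  011011  (27)
  100010  (34)
  000111  (7)
  011010  (26)
  001110  (14)
  010011  (19)
  ------
  111001  (57)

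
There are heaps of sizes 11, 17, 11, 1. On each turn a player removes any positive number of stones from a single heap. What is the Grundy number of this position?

Nim-sum: 11 XOR 17 XOR 11 XOR 1 = 16.

16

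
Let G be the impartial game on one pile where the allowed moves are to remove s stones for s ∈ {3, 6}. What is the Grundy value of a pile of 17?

2

Compute g(0), g(1), … for moves {3, 6}:
k:     0  1  2  3  4  5  6  7  8  9 10 11 12 13 14 15 16 17
g(k):  0  0  0  1  1  1  2  2  2  0  0  0  1  1  1  2  2  2
So g(17) = 2.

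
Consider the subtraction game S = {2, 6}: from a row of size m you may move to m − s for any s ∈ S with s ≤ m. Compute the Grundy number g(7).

Build the Grundy sequence with g(k) = mex{g(k−s) : s ∈ {2, 6}, s ≤ k}:
k:     0  1  2  3  4  5  6  7
g(k):  0  0  1  1  0  0  1  1
So g(7) = 1.

1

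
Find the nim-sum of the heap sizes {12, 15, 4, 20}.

Compute the nim-sum pairwise:
12 XOR 15 = 3
3 XOR 4 = 7
7 XOR 20 = 19

19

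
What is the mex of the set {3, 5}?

0 is not in the set, so the mex is 0.

0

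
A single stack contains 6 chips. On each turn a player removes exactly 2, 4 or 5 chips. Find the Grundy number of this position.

3

Compute g(0), g(1), … for moves {2, 4, 5}:
g(0) = mex{} = 0
g(1) = mex{} = 0
g(2) = mex{0} = 1
g(3) = mex{0} = 1
g(4) = mex{0,1} = 2
g(5) = mex{0,1} = 2
g(6) = mex{0,1,2} = 3
So g(6) = 3.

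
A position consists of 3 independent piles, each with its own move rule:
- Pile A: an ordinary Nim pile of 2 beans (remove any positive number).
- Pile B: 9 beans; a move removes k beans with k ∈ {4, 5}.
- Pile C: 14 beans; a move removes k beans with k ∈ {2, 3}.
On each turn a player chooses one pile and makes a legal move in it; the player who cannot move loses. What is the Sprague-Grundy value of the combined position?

0

Pile A is a plain Nim pile of size 2, so its Grundy value is 2.
Grundy values for pile B (subtraction set {4, 5}):
k:     0  1  2  3  4  5  6  7  8  9
g(k):  0  0  0  0  1  1  1  1  2  0
So g(9) = 0.
Build the Grundy sequence for pile C with g(k) = mex{g(k−s) : s ∈ {2, 3}, s ≤ k}:
g(0) = mex{} = 0
g(1) = mex{} = 0
g(2) = mex{0} = 1
g(3) = mex{0} = 1
g(4) = mex{0,1} = 2
g(5) = mex{1} = 0
g(6) = mex{1,2} = 0
g(7) = mex{0,2} = 1
g(8) = mex{0} = 1
g(9) = mex{0,1} = 2
g(10) = mex{1} = 0
g(11) = mex{1,2} = 0
g(12) = mex{0,2} = 1
g(13) = mex{0} = 1
g(14) = mex{0,1} = 2
So g(14) = 2.
By the Sprague-Grundy theorem, the Grundy value of a sum of independent games is the XOR of the component values.
Combined value = 2 XOR 0 XOR 2 = 0.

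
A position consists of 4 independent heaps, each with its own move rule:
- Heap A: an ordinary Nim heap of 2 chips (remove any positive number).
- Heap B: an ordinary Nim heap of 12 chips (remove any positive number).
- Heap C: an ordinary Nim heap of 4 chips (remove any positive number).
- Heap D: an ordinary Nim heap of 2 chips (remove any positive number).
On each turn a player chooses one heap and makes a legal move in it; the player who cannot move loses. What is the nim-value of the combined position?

8

Heap A is a plain Nim heap of size 2, so its Grundy value is 2.
Heap B is a plain Nim heap of size 12, so its Grundy value is 12.
Heap C is a plain Nim heap of size 4, so its Grundy value is 4.
Heap D is a plain Nim heap of size 2, so its Grundy value is 2.
The value of a disjunctive sum is the nim-sum of the parts.
Combined value = 2 ⊕ 12 ⊕ 4 ⊕ 2 = 8.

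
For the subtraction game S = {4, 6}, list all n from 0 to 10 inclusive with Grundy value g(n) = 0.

0, 1, 2, 3, 10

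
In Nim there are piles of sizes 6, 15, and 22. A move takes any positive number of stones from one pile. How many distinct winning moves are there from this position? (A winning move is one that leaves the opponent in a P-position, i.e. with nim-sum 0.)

Bitwise XOR of the heap sizes:
  00110  (6)
  01111  (15)
  10110  (22)
  -----
  11111  (31)
The overall nim-sum is X = 31. A pile of size p has a winning move iff p XOR X < p (reduce it to p XOR X).
  6: 6 XOR 31 = 25 ≥ 6 — no move.
  15: 15 XOR 31 = 16 ≥ 15 — no move.
  22: 22 XOR 31 = 9 < 22 — winning move (to 9).
That gives 1 winning move.

1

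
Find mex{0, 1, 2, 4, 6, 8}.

The values 0, 1, 2 are all present; 3 is the first non-negative integer missing from the set.

3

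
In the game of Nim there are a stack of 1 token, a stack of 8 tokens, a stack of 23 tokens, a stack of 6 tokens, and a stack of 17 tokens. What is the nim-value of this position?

9

Compute the nim-sum pairwise:
1 ^ 8 = 9
9 ^ 23 = 30
30 ^ 6 = 24
24 ^ 17 = 9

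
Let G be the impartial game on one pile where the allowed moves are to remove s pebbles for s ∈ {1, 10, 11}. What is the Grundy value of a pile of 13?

Grundy values for subtraction set {1, 10, 11}:
k:     0  1  2  3  4  5  6  7  8  9 10 11 12 13
g(k):  0  1  0  1  0  1  0  1  0  1  2  3  2  3
So g(13) = 3.

3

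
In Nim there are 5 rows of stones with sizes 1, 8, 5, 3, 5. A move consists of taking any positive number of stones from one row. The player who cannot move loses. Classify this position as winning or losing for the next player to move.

Winning position

Nim-sum: 1 ^ 8 ^ 5 ^ 3 ^ 5 = 10.
The nim-sum is 10 ≠ 0, so this is an N-position: the player to move can win.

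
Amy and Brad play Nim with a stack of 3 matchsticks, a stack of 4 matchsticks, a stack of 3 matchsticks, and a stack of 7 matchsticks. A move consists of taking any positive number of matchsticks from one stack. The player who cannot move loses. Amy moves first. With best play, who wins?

Amy wins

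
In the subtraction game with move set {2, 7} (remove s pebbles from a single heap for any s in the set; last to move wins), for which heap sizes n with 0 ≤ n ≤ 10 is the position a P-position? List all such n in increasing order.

0, 1, 4, 5, 9, 10

Grundy values for subtraction set {2, 7}:
g(0) = mex{} = 0
g(1) = mex{} = 0
g(2) = mex{0} = 1
g(3) = mex{0} = 1
g(4) = mex{1} = 0
g(5) = mex{1} = 0
g(6) = mex{0} = 1
g(7) = mex{0} = 1
g(8) = mex{0,1} = 2
g(9) = mex{1} = 0
g(10) = mex{1,2} = 0
The P-positions (g = 0) in 0..10 are 0, 1, 4, 5, 9, 10.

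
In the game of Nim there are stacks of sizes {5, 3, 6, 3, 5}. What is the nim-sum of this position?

Nim-sum: 5 ⊕ 3 ⊕ 6 ⊕ 3 ⊕ 5 = 6.

6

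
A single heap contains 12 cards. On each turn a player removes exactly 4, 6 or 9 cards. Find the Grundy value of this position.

3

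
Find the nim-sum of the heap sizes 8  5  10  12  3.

Write each in binary and XOR column by column:
  1000  (8)
  0101  (5)
  1010  (10)
  1100  (12)
  0011  (3)
  ----
  1000  (8)

8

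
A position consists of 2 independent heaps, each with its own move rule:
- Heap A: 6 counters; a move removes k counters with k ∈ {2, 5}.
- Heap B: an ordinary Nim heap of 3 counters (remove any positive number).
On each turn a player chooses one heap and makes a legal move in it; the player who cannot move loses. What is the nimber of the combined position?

For heap A, compute g(0), g(1), … with moves {2, 5}:
k:     0  1  2  3  4  5  6
g(k):  0  0  1  1  0  2  1
So g(6) = 1.
Heap B is a plain Nim heap of size 3, so its Grundy value is 3.
By the Sprague-Grundy theorem, the Grundy value of a sum of independent games is the XOR of the component values.
Combined value = 1 XOR 3 = 2.

2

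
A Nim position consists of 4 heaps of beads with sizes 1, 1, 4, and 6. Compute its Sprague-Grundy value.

2

Nim-sum: 1 ^ 1 ^ 4 ^ 6 = 2.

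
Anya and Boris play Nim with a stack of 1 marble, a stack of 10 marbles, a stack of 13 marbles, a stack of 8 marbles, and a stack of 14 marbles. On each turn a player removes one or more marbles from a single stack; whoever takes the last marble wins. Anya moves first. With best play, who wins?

Boris wins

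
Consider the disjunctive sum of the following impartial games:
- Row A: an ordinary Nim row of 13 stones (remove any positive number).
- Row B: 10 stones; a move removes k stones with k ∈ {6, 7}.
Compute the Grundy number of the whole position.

12

Row A is a plain Nim row of size 13, so its Grundy value is 13.
Build the Grundy sequence for row B with g(k) = mex{g(k−s) : s ∈ {6, 7}, s ≤ k}:
k:     0  1  2  3  4  5  6  7  8  9 10
g(k):  0  0  0  0  0  0  1  1  1  1  1
So g(10) = 1.
By the Sprague-Grundy theorem, the Grundy value of a sum of independent games is the XOR of the component values.
Combined value = 13 XOR 1 = 12.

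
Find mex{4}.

0 is not in the set, so the mex is 0.

0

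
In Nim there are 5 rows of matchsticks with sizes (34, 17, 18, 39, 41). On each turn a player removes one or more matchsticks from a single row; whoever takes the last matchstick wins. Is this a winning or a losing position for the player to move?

Winning position

Write each in binary and XOR column by column:
  100010  (34)
  010001  (17)
  010010  (18)
  100111  (39)
  101001  (41)
  ------
  101111  (47)
The nim-sum is 47 ≠ 0, so this is an N-position: the player to move can win.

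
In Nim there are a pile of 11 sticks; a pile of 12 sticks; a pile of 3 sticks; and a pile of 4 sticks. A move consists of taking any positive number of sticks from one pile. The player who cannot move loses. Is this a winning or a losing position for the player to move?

Compute the nim-sum pairwise:
11 ⊕ 12 = 7
7 ⊕ 3 = 4
4 ⊕ 4 = 0
The nim-sum is 0, so this is a P-position: the player to move is in a losing position under optimal play.

Losing position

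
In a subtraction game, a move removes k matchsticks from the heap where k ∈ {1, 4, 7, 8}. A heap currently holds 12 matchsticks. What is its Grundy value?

1

Compute g(0), g(1), … for moves {1, 4, 7, 8}:
k:     0  1  2  3  4  5  6  7  8  9 10 11 12
g(k):  0  1  0  1  2  0  1  2  3  2  3  0  1
So g(12) = 1.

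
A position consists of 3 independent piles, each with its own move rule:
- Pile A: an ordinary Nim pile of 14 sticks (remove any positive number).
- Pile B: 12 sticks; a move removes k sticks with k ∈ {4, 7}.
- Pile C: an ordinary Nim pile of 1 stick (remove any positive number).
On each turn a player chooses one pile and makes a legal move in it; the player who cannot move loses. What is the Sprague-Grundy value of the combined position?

Pile A is a plain Nim pile of size 14, so its Grundy value is 14.
Build the Grundy sequence for pile B with g(k) = mex{g(k−s) : s ∈ {4, 7}, s ≤ k}:
k:     0  1  2  3  4  5  6  7  8  9 10 11 12
g(k):  0  0  0  0  1  1  1  1  2  2  2  0  0
So g(12) = 0.
Pile C is a plain Nim pile of size 1, so its Grundy value is 1.
By the Sprague-Grundy theorem, the Grundy value of a sum of independent games is the XOR of the component values.
Combined value = 14 XOR 0 XOR 1 = 15.

15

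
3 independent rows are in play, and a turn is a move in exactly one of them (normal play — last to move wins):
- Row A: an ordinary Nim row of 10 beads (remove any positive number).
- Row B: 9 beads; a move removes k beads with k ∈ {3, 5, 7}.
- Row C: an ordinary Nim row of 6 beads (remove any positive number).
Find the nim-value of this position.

Row A is a plain Nim row of size 10, so its Grundy value is 10.
Grundy values for row B (subtraction set {3, 5, 7}):
k:     0  1  2  3  4  5  6  7  8  9
g(k):  0  0  0  1  1  1  2  2  2  3
So g(9) = 3.
Row C is a plain Nim row of size 6, so its Grundy value is 6.
By the Sprague-Grundy theorem, the Grundy value of a sum of independent games is the XOR of the component values.
Combined value = 10 XOR 3 XOR 6 = 15.

15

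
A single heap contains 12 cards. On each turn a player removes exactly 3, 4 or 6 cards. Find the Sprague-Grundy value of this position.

1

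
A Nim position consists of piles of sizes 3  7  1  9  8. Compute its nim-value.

Write each in binary and XOR column by column:
  0011  (3)
  0111  (7)
  0001  (1)
  1001  (9)
  1000  (8)
  ----
  0100  (4)

4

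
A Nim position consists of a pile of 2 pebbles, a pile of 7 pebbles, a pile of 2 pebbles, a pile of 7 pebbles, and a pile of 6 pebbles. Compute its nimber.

6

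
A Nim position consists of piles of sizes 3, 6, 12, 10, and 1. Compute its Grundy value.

2

Nim-sum: 3 ⊕ 6 ⊕ 12 ⊕ 10 ⊕ 1 = 2.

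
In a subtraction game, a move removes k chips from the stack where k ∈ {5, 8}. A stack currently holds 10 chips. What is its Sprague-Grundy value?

2

Grundy values for subtraction set {5, 8}:
g(0) = mex{} = 0
g(1) = mex{} = 0
g(2) = mex{} = 0
g(3) = mex{} = 0
g(4) = mex{} = 0
g(5) = mex{0} = 1
g(6) = mex{0} = 1
g(7) = mex{0} = 1
g(8) = mex{0} = 1
g(9) = mex{0} = 1
g(10) = mex{0,1} = 2
So g(10) = 2.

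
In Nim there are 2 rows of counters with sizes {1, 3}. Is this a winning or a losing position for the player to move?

Nim-sum: 1 ^ 3 = 2.
The nim-sum is 2 ≠ 0, so this is an N-position: the player to move can win.

Winning position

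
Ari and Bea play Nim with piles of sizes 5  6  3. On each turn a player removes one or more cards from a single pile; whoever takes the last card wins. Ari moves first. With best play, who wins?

Compute the nim-sum pairwise:
5 XOR 6 = 3
3 XOR 3 = 0
The nim-sum is 0, so this is a P-position: the player to move is in a losing position under optimal play; Ari is about to move from it and so loses — Bea wins.

Bea wins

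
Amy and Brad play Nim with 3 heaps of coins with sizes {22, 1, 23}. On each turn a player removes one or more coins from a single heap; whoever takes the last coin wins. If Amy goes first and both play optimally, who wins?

Brad wins

Nim-sum: 22 ^ 1 ^ 23 = 0.
The nim-sum is 0, so this is a P-position: the player to move is in a losing position under optimal play; Amy is about to move from it and so loses — Brad wins.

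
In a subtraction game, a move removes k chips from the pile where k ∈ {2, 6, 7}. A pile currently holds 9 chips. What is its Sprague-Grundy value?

0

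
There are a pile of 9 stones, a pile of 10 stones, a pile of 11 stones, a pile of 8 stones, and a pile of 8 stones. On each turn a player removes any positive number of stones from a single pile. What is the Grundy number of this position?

Nim-sum: 9 ⊕ 10 ⊕ 11 ⊕ 8 ⊕ 8 = 8.

8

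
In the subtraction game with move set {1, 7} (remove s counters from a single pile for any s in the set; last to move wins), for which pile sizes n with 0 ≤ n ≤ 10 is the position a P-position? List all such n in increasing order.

0, 2, 4, 6, 8, 10

Compute g(0), g(1), … for moves {1, 7}:
k:     0  1  2  3  4  5  6  7  8  9 10
g(k):  0  1  0  1  0  1  0  1  0  1  0
The P-positions (g = 0) in 0..10 are 0, 2, 4, 6, 8, 10.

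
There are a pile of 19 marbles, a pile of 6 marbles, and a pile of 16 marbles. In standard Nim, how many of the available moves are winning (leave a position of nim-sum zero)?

1

Compute the nim-sum pairwise:
19 XOR 6 = 21
21 XOR 16 = 5
The overall nim-sum is X = 5. A pile of size p has a winning move iff p XOR X < p (reduce it to p XOR X).
  19: 19 XOR 5 = 22 ≥ 19 — no move.
  6: 6 XOR 5 = 3 < 6 — winning move (to 3).
  16: 16 XOR 5 = 21 ≥ 16 — no move.
That gives 1 winning move.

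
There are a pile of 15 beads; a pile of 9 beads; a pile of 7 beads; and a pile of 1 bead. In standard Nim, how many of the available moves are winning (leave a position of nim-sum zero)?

Compute the nim-sum pairwise:
15 ^ 9 = 6
6 ^ 7 = 1
1 ^ 1 = 0
The nim-sum is already 0, so every move leaves a nonzero nim-sum — there are no winning moves.

0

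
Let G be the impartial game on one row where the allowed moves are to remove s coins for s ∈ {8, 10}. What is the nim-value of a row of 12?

1

Build the Grundy sequence with g(k) = mex{g(k−s) : s ∈ {8, 10}, s ≤ k}:
g(0) = mex{} = 0
g(1) = mex{} = 0
g(2) = mex{} = 0
g(3) = mex{} = 0
g(4) = mex{} = 0
g(5) = mex{} = 0
g(6) = mex{} = 0
g(7) = mex{} = 0
g(8) = mex{0} = 1
g(9) = mex{0} = 1
g(10) = mex{0} = 1
g(11) = mex{0} = 1
g(12) = mex{0} = 1
So g(12) = 1.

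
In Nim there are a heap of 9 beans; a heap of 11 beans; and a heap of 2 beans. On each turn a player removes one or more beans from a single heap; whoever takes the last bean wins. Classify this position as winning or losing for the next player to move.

Nim-sum: 9 XOR 11 XOR 2 = 0.
The nim-sum is 0, so this is a P-position: the player to move is in a losing position under optimal play.

Losing position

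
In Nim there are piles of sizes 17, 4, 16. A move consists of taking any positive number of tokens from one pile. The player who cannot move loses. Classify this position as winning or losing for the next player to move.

Winning position

Nim-sum: 17 XOR 4 XOR 16 = 5.
The nim-sum is 5 ≠ 0, so this is an N-position: the player to move can win.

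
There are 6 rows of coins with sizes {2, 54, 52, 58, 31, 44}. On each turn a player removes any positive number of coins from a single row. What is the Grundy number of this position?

Compute the nim-sum pairwise:
2 ⊕ 54 = 52
52 ⊕ 52 = 0
0 ⊕ 58 = 58
58 ⊕ 31 = 37
37 ⊕ 44 = 9

9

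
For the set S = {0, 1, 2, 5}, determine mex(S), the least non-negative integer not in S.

3

The values 0, 1, 2 are all present; 3 is the first non-negative integer missing from the set.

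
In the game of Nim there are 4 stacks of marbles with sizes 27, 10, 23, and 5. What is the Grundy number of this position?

Compute the nim-sum pairwise:
27 XOR 10 = 17
17 XOR 23 = 6
6 XOR 5 = 3

3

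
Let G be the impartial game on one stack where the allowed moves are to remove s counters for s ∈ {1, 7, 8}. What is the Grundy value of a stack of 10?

2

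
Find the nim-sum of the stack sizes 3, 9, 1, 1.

10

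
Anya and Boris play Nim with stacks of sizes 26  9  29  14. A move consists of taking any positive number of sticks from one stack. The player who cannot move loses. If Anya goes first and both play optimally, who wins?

Boris wins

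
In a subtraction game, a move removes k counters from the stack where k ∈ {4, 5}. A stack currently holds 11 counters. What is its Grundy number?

Compute g(0), g(1), … for moves {4, 5}:
g(0) = mex{} = 0
g(1) = mex{} = 0
g(2) = mex{} = 0
g(3) = mex{} = 0
g(4) = mex{0} = 1
g(5) = mex{0} = 1
g(6) = mex{0} = 1
g(7) = mex{0} = 1
g(8) = mex{0,1} = 2
g(9) = mex{1} = 0
g(10) = mex{1} = 0
g(11) = mex{1} = 0
So g(11) = 0.

0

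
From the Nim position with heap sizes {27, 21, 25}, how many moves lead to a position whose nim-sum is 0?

3

Compute the nim-sum pairwise:
27 ^ 21 = 14
14 ^ 25 = 23
The overall nim-sum is X = 23. A heap of size p has a winning move iff p XOR X < p (reduce it to p XOR X).
  27: 27 XOR 23 = 12 < 27 — winning move (to 12).
  21: 21 XOR 23 = 2 < 21 — winning move (to 2).
  25: 25 XOR 23 = 14 < 25 — winning move (to 14).
That gives 3 winning moves.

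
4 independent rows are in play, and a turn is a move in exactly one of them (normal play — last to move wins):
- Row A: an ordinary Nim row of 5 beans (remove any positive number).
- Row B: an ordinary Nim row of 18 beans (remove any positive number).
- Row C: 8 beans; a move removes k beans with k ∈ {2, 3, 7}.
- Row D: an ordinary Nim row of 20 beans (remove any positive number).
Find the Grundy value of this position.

2

Row A is a plain Nim row of size 5, so its Grundy value is 5.
Row B is a plain Nim row of size 18, so its Grundy value is 18.
For row C, compute g(0), g(1), … with moves {2, 3, 7}:
k:     0  1  2  3  4  5  6  7  8
g(k):  0  0  1  1  2  0  0  1  1
So g(8) = 1.
Row D is a plain Nim row of size 20, so its Grundy value is 20.
By the Sprague-Grundy theorem, the Grundy value of a sum of independent games is the XOR of the component values.
Combined value = 5 XOR 18 XOR 1 XOR 20 = 2.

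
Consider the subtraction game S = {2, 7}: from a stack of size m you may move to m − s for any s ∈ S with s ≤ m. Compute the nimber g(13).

Compute g(0), g(1), … for moves {2, 7}:
g(0) = mex{} = 0
g(1) = mex{} = 0
g(2) = mex{0} = 1
g(3) = mex{0} = 1
g(4) = mex{1} = 0
g(5) = mex{1} = 0
g(6) = mex{0} = 1
g(7) = mex{0} = 1
g(8) = mex{0,1} = 2
g(9) = mex{1} = 0
g(10) = mex{1,2} = 0
g(11) = mex{0} = 1
g(12) = mex{0} = 1
g(13) = mex{1} = 0
So g(13) = 0.

0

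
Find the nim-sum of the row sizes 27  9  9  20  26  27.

Nim-sum: 27 XOR 9 XOR 9 XOR 20 XOR 26 XOR 27 = 14.

14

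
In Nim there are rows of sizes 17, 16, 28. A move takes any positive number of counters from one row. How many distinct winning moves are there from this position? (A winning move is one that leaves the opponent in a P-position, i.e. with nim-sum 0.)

Nim-sum: 17 ⊕ 16 ⊕ 28 = 29.
The overall nim-sum is X = 29. A row of size p has a winning move iff p XOR X < p (reduce it to p XOR X).
  17: 17 XOR 29 = 12 < 17 — winning move (to 12).
  16: 16 XOR 29 = 13 < 16 — winning move (to 13).
  28: 28 XOR 29 = 1 < 28 — winning move (to 1).
That gives 3 winning moves.

3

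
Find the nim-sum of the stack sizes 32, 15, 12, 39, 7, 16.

19

Compute the nim-sum pairwise:
32 ^ 15 = 47
47 ^ 12 = 35
35 ^ 39 = 4
4 ^ 7 = 3
3 ^ 16 = 19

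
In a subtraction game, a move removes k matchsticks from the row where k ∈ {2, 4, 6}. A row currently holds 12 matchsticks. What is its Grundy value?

Grundy values for subtraction set {2, 4, 6}:
g(0) = mex{} = 0
g(1) = mex{} = 0
g(2) = mex{0} = 1
g(3) = mex{0} = 1
g(4) = mex{0,1} = 2
g(5) = mex{0,1} = 2
g(6) = mex{0,1,2} = 3
g(7) = mex{0,1,2} = 3
g(8) = mex{1,2,3} = 0
g(9) = mex{1,2,3} = 0
g(10) = mex{0,2,3} = 1
g(11) = mex{0,2,3} = 1
g(12) = mex{0,1,3} = 2
So g(12) = 2.

2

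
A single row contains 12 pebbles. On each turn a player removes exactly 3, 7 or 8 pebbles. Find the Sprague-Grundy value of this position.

Build the Grundy sequence with g(k) = mex{g(k−s) : s ∈ {3, 7, 8}, s ≤ k}:
k:     0  1  2  3  4  5  6  7  8  9 10 11 12
g(k):  0  0  0  1  1  1  0  2  2  1  3  0  0
So g(12) = 0.

0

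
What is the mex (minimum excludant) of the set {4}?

0

0 is not in the set, so the mex is 0.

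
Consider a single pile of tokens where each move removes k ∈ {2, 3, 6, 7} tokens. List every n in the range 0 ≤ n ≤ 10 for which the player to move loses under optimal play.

0, 1, 5, 9, 10

Grundy values for subtraction set {2, 3, 6, 7}:
k:     0  1  2  3  4  5  6  7  8  9 10
g(k):  0  0  1  1  2  0  3  1  2  0  0
The P-positions (g = 0) in 0..10 are 0, 1, 5, 9, 10.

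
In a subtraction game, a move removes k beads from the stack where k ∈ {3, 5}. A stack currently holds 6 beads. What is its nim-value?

Grundy values for subtraction set {3, 5}:
g(0) = mex{} = 0
g(1) = mex{} = 0
g(2) = mex{} = 0
g(3) = mex{0} = 1
g(4) = mex{0} = 1
g(5) = mex{0} = 1
g(6) = mex{0,1} = 2
So g(6) = 2.

2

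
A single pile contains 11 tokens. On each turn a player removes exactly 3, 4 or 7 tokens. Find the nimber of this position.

Grundy values for subtraction set {3, 4, 7}:
g(0) = mex{} = 0
g(1) = mex{} = 0
g(2) = mex{} = 0
g(3) = mex{0} = 1
g(4) = mex{0} = 1
g(5) = mex{0} = 1
g(6) = mex{0,1} = 2
g(7) = mex{0,1} = 2
g(8) = mex{0,1} = 2
g(9) = mex{0,1,2} = 3
g(10) = mex{1,2} = 0
g(11) = mex{1,2} = 0
So g(11) = 0.

0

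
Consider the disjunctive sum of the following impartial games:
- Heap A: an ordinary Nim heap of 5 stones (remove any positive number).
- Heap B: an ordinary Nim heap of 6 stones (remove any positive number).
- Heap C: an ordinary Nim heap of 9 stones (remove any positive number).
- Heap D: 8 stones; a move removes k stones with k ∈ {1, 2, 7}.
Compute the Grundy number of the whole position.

Heap A is a plain Nim heap of size 5, so its Grundy value is 5.
Heap B is a plain Nim heap of size 6, so its Grundy value is 6.
Heap C is a plain Nim heap of size 9, so its Grundy value is 9.
Grundy values for heap D (subtraction set {1, 2, 7}):
g(0) = mex{} = 0
g(1) = mex{0} = 1
g(2) = mex{0,1} = 2
g(3) = mex{1,2} = 0
g(4) = mex{0,2} = 1
g(5) = mex{0,1} = 2
g(6) = mex{1,2} = 0
g(7) = mex{0,2} = 1
g(8) = mex{0,1} = 2
So g(8) = 2.
The value of a disjunctive sum is the nim-sum of the parts.
Combined value = 5 XOR 6 XOR 9 XOR 2 = 8.

8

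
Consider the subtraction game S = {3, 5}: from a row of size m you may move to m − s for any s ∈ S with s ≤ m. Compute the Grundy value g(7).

2

Build the Grundy sequence with g(k) = mex{g(k−s) : s ∈ {3, 5}, s ≤ k}:
g(0) = mex{} = 0
g(1) = mex{} = 0
g(2) = mex{} = 0
g(3) = mex{0} = 1
g(4) = mex{0} = 1
g(5) = mex{0} = 1
g(6) = mex{0,1} = 2
g(7) = mex{0,1} = 2
So g(7) = 2.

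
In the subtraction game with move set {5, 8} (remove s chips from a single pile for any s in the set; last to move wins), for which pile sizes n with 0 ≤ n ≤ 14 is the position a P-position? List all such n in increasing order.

0, 1, 2, 3, 4, 13, 14

Compute g(0), g(1), … for moves {5, 8}:
g(0) = mex{} = 0
g(1) = mex{} = 0
g(2) = mex{} = 0
g(3) = mex{} = 0
g(4) = mex{} = 0
g(5) = mex{0} = 1
g(6) = mex{0} = 1
g(7) = mex{0} = 1
g(8) = mex{0} = 1
g(9) = mex{0} = 1
g(10) = mex{0,1} = 2
g(11) = mex{0,1} = 2
g(12) = mex{0,1} = 2
g(13) = mex{1} = 0
g(14) = mex{1} = 0
The P-positions (g = 0) in 0..14 are 0, 1, 2, 3, 4, 13, 14.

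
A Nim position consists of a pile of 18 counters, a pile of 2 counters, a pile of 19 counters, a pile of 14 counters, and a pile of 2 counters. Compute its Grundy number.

Compute the nim-sum pairwise:
18 XOR 2 = 16
16 XOR 19 = 3
3 XOR 14 = 13
13 XOR 2 = 15

15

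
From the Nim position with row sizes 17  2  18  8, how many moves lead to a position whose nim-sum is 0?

Write each in binary and XOR column by column:
  10001  (17)
  00010  (2)
  10010  (18)
  01000  (8)
  -----
  01001  (9)
The overall nim-sum is X = 9. A row of size p has a winning move iff p XOR X < p (reduce it to p XOR X).
  17: 17 XOR 9 = 24 ≥ 17 — no move.
  2: 2 XOR 9 = 11 ≥ 2 — no move.
  18: 18 XOR 9 = 27 ≥ 18 — no move.
  8: 8 XOR 9 = 1 < 8 — winning move (to 1).
That gives 1 winning move.

1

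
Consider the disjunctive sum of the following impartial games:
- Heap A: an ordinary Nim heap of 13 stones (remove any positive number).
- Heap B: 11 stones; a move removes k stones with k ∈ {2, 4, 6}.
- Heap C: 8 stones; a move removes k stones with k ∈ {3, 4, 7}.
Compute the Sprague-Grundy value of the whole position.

Heap A is a plain Nim heap of size 13, so its Grundy value is 13.
Grundy values for heap B (subtraction set {2, 4, 6}):
k:     0  1  2  3  4  5  6  7  8  9 10 11
g(k):  0  0  1  1  2  2  3  3  0  0  1  1
So g(11) = 1.
Build the Grundy sequence for heap C with g(k) = mex{g(k−s) : s ∈ {3, 4, 7}, s ≤ k}:
g(0) = mex{} = 0
g(1) = mex{} = 0
g(2) = mex{} = 0
g(3) = mex{0} = 1
g(4) = mex{0} = 1
g(5) = mex{0} = 1
g(6) = mex{0,1} = 2
g(7) = mex{0,1} = 2
g(8) = mex{0,1} = 2
So g(8) = 2.
By the Sprague-Grundy theorem, the Grundy value of a sum of independent games is the XOR of the component values.
Combined value = 13 ⊕ 1 ⊕ 2 = 14.

14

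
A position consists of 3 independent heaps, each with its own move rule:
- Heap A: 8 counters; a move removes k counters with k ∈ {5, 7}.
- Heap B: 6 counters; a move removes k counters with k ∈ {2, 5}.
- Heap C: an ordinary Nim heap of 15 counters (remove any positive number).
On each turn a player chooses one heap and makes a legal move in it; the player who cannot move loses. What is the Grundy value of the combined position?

Grundy values for heap A (subtraction set {5, 7}):
k:     0  1  2  3  4  5  6  7  8
g(k):  0  0  0  0  0  1  1  1  1
So g(8) = 1.
Build the Grundy sequence for heap B with g(k) = mex{g(k−s) : s ∈ {2, 5}, s ≤ k}:
g(0) = mex{} = 0
g(1) = mex{} = 0
g(2) = mex{0} = 1
g(3) = mex{0} = 1
g(4) = mex{1} = 0
g(5) = mex{0,1} = 2
g(6) = mex{0} = 1
So g(6) = 1.
Heap C is a plain Nim heap of size 15, so its Grundy value is 15.
By the Sprague-Grundy theorem, the Grundy value of a sum of independent games is the XOR of the component values.
Combined value = 1 XOR 1 XOR 15 = 15.

15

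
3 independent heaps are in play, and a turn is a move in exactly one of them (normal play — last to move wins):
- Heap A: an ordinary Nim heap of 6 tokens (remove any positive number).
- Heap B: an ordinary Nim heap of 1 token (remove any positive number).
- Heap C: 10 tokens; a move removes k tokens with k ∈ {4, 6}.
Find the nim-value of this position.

Heap A is a plain Nim heap of size 6, so its Grundy value is 6.
Heap B is a plain Nim heap of size 1, so its Grundy value is 1.
Grundy values for heap C (subtraction set {4, 6}):
g(0) = mex{} = 0
g(1) = mex{} = 0
g(2) = mex{} = 0
g(3) = mex{} = 0
g(4) = mex{0} = 1
g(5) = mex{0} = 1
g(6) = mex{0} = 1
g(7) = mex{0} = 1
g(8) = mex{0,1} = 2
g(9) = mex{0,1} = 2
g(10) = mex{1} = 0
So g(10) = 0.
By the Sprague-Grundy theorem, the Grundy value of a sum of independent games is the XOR of the component values.
Combined value = 6 ⊕ 1 ⊕ 0 = 7.

7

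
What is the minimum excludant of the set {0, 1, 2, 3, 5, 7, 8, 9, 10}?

The values 0, 1, 2, 3 are all present; 4 is the first non-negative integer missing from the set.

4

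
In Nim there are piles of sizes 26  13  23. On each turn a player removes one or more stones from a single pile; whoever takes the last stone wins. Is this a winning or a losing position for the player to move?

Losing position

Compute the nim-sum pairwise:
26 XOR 13 = 23
23 XOR 23 = 0
The nim-sum is 0, so this is a P-position: the player to move is in a losing position under optimal play.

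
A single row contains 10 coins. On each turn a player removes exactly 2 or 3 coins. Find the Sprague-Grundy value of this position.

0

Compute g(0), g(1), … for moves {2, 3}:
g(0) = mex{} = 0
g(1) = mex{} = 0
g(2) = mex{0} = 1
g(3) = mex{0} = 1
g(4) = mex{0,1} = 2
g(5) = mex{1} = 0
g(6) = mex{1,2} = 0
g(7) = mex{0,2} = 1
g(8) = mex{0} = 1
g(9) = mex{0,1} = 2
g(10) = mex{1} = 0
So g(10) = 0.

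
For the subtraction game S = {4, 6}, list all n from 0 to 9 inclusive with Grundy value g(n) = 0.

0, 1, 2, 3

Compute g(0), g(1), … for moves {4, 6}:
k:     0  1  2  3  4  5  6  7  8  9
g(k):  0  0  0  0  1  1  1  1  2  2
The P-positions (g = 0) in 0..9 are 0, 1, 2, 3.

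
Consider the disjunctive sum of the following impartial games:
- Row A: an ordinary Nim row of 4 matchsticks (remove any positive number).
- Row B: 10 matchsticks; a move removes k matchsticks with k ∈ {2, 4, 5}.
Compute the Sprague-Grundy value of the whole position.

5

Row A is a plain Nim row of size 4, so its Grundy value is 4.
Grundy values for row B (subtraction set {2, 4, 5}):
g(0) = mex{} = 0
g(1) = mex{} = 0
g(2) = mex{0} = 1
g(3) = mex{0} = 1
g(4) = mex{0,1} = 2
g(5) = mex{0,1} = 2
g(6) = mex{0,1,2} = 3
g(7) = mex{1,2} = 0
g(8) = mex{1,2,3} = 0
g(9) = mex{0,2} = 1
g(10) = mex{0,2,3} = 1
So g(10) = 1.
By the Sprague-Grundy theorem, the Grundy value of a sum of independent games is the XOR of the component values.
Combined value = 4 ⊕ 1 = 5.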